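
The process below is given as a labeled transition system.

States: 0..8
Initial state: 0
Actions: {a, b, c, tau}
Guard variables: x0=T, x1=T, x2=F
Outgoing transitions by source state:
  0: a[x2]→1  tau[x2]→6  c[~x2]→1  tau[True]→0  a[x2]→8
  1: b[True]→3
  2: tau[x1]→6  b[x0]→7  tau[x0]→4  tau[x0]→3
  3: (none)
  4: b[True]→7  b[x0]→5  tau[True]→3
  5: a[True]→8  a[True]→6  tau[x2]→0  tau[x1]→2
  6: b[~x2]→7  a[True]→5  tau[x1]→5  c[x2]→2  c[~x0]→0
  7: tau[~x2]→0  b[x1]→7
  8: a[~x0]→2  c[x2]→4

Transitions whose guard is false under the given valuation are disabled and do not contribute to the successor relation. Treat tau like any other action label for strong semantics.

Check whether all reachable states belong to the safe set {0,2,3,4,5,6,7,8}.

Answer: INVARIANT VIOLATED at state 1

Analysis:
Safe = {0,2,3,4,5,6,7,8}
Reachable = {0,1,3}
  0: safe
  1: VIOLATES
  3: safe
reach 1 via c — violates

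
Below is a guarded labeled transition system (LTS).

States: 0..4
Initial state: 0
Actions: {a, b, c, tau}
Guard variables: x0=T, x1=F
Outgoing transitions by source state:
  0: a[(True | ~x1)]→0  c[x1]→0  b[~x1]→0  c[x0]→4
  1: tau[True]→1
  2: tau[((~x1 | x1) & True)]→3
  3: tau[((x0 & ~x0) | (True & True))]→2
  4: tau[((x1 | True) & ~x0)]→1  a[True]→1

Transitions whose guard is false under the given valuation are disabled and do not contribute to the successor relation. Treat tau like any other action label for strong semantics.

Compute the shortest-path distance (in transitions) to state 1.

Answer: 2

Working:
BFS to 1:
  L0 = {0}
  L1 = {4}
  L2 = {1}
1 enters at depth 2; path c·a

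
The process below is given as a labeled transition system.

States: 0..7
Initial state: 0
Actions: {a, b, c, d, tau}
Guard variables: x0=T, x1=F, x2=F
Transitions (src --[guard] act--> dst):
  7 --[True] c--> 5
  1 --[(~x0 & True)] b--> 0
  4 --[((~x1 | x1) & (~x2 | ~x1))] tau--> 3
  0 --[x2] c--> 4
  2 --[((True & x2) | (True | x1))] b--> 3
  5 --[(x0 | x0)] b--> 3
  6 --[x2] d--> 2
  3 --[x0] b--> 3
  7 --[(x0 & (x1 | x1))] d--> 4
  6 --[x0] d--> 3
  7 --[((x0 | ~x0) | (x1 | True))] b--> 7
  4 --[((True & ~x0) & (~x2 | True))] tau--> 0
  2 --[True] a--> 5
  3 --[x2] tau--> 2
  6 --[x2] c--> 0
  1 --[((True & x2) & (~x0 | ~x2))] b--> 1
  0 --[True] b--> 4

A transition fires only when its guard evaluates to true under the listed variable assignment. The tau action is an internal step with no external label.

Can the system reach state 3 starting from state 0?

Guard filter leaves 9 enabled edge(s).
L0 = {0}
L1 = {4}  now seen {0,4}
L2 = {3}  now seen {0,3,4}
Reachable = {0,3,4}
trace reaching 3: b·tau

Answer: REACHABLE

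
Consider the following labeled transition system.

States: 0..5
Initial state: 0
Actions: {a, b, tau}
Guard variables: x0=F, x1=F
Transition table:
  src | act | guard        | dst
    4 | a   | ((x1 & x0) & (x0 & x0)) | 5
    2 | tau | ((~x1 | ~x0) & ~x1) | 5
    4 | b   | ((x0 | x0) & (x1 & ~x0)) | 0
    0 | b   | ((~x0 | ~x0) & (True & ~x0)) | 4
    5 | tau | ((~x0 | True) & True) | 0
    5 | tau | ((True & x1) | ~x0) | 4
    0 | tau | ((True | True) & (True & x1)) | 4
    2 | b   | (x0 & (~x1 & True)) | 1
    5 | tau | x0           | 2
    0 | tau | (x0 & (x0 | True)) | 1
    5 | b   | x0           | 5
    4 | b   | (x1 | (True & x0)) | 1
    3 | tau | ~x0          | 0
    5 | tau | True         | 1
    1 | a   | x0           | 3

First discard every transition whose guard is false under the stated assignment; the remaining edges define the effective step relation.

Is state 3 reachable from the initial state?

Guard filter leaves 6 enabled edge(s).
Layer 0: {0}
Layer 1: {4}  now seen {0,4}
Reachable = {0,4}

Answer: UNREACHABLE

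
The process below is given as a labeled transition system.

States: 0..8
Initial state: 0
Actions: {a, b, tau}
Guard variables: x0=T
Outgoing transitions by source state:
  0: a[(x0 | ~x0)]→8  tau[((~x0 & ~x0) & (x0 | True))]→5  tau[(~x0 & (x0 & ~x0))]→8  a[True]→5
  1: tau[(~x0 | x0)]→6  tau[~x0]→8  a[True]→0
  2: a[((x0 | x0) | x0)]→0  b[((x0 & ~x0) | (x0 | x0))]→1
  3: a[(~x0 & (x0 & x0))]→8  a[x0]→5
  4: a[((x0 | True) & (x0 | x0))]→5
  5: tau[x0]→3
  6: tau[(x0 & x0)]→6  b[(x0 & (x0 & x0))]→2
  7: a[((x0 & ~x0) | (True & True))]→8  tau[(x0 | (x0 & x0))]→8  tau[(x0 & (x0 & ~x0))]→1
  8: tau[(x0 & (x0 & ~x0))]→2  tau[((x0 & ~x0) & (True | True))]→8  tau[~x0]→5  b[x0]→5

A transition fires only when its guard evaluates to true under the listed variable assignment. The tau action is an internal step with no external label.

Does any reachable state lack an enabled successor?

Reachable = {0,3,5,8}
  0: a→5  a→8  [2 exit(s)]
  3: a→5  [1 exit(s)]
  5: tau→3  [1 exit(s)]
  8: b→5  [1 exit(s)]

Answer: DEADLOCK-FREE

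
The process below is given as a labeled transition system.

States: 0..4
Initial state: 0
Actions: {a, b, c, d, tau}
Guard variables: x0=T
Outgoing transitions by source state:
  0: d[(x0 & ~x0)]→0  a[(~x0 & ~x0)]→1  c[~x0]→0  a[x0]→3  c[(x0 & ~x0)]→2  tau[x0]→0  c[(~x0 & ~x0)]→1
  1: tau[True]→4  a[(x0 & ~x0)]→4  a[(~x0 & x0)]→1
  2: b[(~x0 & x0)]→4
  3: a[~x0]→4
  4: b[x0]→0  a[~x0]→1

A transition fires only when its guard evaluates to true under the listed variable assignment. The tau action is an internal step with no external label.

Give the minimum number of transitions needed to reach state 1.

Answer: UNREACHABLE

Analysis:
BFS to 1:
  Layer 0: {0}
  Layer 1: {3}
1 never appears.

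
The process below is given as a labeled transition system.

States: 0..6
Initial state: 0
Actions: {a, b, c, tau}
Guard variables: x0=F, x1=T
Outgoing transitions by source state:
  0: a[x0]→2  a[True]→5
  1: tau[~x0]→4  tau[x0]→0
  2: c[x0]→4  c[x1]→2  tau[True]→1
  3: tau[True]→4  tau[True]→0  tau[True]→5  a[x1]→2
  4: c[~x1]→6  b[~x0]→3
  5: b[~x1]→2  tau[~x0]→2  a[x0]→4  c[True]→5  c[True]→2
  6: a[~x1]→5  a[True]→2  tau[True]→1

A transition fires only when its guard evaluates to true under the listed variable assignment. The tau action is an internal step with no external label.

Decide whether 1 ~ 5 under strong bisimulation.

Answer: NOT BISIMILAR

Trace:
Compute ~ classes (split until stable):
  π0 = {{0,1,2,3,4,5,6}}
  π1 = {{0},{1},{2,5},{3,6},{4}}
  π2 = {{0},{1},{2},{3},{4},{5},{6}}
stable after 3 split(s): 7 block(s)
1∈{1}, 5∈{5}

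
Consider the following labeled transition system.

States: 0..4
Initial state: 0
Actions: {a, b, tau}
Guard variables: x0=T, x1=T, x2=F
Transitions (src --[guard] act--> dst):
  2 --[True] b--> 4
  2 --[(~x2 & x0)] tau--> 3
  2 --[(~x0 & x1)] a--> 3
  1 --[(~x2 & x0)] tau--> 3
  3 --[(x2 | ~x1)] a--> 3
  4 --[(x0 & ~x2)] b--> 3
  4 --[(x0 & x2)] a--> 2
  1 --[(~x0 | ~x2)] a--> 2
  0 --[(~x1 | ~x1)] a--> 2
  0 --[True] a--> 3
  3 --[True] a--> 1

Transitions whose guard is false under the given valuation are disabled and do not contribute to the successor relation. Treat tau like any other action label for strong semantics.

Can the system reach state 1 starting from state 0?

Answer: REACHABLE

Working:
After dropping false guards: 7 live edges.
Layer 0: {0}
Layer 1: {3}  cumulative {0,3}
Layer 2: {1}  cumulative {0,1,3}
Layer 3: {2}  cumulative {0,1,2,3}
Layer 4: {4}  cumulative {0,1,2,3,4}
R = {0,1,2,3,4}
trace reaching 1: a·a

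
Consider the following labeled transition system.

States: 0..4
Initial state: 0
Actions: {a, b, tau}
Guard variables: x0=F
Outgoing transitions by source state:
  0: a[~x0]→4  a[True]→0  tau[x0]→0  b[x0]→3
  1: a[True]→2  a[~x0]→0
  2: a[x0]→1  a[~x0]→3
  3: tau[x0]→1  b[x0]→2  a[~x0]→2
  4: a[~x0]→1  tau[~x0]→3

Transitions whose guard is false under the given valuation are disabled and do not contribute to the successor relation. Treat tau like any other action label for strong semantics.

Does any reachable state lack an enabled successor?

R = {0,1,2,3,4}
  0: a→0  a→4  [2 out]
  1: a→0  a→2  [2 out]
  2: a→3  [1 out]
  3: a→2  [1 out]
  4: a→1  tau→3  [2 out]

Answer: DEADLOCK-FREE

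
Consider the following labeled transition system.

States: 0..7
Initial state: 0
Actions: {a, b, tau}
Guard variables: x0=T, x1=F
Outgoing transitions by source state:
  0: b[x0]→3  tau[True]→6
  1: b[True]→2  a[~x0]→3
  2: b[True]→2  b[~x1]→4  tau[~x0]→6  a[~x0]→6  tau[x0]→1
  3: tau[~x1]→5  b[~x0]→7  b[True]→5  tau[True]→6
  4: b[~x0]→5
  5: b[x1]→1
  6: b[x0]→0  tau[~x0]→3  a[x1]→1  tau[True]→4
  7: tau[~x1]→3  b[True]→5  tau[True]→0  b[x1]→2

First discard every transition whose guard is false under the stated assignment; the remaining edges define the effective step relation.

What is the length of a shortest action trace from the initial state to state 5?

Answer: 2

Analysis:
Breadth-first toward 5:
  depth 0: {0}
  depth 1: {3,6}
  depth 2: {4,5}
5 enters at depth 2; path b·b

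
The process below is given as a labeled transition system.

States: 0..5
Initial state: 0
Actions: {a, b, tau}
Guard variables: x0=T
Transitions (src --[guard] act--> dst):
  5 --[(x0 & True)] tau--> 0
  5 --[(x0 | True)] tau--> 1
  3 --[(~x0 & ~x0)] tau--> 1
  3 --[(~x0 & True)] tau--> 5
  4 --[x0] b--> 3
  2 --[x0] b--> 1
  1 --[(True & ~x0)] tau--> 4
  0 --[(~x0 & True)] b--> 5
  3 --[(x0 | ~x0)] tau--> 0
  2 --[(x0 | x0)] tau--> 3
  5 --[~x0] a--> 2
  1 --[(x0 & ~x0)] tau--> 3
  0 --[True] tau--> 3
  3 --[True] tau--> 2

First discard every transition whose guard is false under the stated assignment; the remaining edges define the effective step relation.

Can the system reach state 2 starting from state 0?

Answer: REACHABLE

Trace:
Guard filter leaves 8 enabled edge(s).
depth 0: {0}
depth 1: {3}  cumulative {0,3}
depth 2: {2}  cumulative {0,2,3}
depth 3: {1}  cumulative {0,1,2,3}
Reach set: {0,1,2,3}
witness 2: tau·tau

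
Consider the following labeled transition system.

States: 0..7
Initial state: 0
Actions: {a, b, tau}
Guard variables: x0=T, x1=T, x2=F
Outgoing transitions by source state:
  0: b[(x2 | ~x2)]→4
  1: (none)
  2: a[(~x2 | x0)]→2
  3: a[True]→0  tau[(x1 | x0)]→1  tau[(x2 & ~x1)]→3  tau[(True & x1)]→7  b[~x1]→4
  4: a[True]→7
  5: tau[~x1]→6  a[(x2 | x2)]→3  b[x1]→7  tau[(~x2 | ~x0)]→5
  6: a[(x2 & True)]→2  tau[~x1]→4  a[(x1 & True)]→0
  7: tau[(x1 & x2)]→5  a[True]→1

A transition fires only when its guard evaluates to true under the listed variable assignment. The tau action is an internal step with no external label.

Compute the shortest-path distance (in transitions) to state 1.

BFS to 1:
  L0 = {0}
  L1 = {4}
  L2 = {7}
  L3 = {1}
1 enters at depth 3; path b·a·a

Answer: 3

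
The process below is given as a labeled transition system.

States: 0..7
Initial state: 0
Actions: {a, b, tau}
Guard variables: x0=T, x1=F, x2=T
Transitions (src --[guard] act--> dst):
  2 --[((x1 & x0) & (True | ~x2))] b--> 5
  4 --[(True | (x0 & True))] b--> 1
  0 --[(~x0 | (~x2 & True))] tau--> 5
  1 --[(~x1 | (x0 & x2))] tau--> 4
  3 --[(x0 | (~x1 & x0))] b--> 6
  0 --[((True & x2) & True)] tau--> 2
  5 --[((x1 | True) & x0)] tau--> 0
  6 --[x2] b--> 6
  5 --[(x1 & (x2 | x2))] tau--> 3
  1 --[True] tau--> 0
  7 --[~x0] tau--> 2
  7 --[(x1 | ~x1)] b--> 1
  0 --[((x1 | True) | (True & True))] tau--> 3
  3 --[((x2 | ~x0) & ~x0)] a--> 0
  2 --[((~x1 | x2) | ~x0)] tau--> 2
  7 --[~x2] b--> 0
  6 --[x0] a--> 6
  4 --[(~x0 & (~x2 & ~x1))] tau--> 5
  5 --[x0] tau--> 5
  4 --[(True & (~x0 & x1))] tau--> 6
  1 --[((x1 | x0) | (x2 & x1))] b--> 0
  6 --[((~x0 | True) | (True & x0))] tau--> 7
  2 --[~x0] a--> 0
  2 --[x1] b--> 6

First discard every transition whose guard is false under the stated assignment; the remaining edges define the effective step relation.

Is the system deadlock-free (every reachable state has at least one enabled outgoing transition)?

Answer: DEADLOCK-FREE

Trace:
R = {0,1,2,3,4,6,7}
  0: tau→2  tau→3  [deg 2]
  1: b→0  tau→0  tau→4  [deg 3]
  2: tau→2  [deg 1]
  3: b→6  [deg 1]
  4: b→1  [deg 1]
  6: a→6  b→6  tau→7  [deg 3]
  7: b→1  [deg 1]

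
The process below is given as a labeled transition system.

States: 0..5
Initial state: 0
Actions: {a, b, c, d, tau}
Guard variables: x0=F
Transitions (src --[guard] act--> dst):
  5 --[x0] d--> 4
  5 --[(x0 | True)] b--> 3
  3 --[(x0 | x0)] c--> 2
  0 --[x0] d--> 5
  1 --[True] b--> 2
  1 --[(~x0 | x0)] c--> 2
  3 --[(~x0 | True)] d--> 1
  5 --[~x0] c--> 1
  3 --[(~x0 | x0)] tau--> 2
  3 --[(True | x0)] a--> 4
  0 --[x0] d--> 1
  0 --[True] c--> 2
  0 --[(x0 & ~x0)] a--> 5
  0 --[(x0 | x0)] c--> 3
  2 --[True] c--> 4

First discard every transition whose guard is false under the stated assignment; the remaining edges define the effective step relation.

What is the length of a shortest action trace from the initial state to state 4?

Layered search for 4:
  L0 = {0}
  L1 = {2}
  L2 = {4}
4 enters at depth 2; path c·c

Answer: 2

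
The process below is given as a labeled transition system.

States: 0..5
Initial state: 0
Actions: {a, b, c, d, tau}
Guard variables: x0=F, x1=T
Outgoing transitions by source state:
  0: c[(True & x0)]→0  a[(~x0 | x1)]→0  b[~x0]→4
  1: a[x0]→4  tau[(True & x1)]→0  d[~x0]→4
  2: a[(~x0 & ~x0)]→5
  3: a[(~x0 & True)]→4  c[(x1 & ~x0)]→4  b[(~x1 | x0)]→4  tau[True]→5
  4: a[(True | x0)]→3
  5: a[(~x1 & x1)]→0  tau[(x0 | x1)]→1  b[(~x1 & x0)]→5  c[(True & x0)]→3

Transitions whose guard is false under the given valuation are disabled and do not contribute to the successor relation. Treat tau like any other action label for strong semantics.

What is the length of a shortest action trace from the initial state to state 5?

Answer: 3

Working:
BFS to 5:
  Layer 0: {0}
  Layer 1: {4}
  Layer 2: {3}
  Layer 3: {5}
depth(5)=3, e.g. b·a·tau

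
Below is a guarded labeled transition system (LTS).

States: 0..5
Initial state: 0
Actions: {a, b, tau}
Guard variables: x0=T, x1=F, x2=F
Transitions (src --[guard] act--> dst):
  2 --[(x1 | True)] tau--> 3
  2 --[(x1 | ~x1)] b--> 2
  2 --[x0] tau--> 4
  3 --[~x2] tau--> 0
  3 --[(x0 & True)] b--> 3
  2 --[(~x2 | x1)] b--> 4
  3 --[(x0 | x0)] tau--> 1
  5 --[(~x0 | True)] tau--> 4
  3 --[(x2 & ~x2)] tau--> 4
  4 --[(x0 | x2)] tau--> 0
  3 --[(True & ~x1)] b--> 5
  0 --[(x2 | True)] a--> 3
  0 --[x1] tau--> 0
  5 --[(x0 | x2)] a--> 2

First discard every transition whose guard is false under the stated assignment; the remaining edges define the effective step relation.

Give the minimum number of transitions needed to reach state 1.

BFS to 1:
  Layer 0: {0}
  Layer 1: {3}
  Layer 2: {1,5}
1 enters at depth 2; path a·tau

Answer: 2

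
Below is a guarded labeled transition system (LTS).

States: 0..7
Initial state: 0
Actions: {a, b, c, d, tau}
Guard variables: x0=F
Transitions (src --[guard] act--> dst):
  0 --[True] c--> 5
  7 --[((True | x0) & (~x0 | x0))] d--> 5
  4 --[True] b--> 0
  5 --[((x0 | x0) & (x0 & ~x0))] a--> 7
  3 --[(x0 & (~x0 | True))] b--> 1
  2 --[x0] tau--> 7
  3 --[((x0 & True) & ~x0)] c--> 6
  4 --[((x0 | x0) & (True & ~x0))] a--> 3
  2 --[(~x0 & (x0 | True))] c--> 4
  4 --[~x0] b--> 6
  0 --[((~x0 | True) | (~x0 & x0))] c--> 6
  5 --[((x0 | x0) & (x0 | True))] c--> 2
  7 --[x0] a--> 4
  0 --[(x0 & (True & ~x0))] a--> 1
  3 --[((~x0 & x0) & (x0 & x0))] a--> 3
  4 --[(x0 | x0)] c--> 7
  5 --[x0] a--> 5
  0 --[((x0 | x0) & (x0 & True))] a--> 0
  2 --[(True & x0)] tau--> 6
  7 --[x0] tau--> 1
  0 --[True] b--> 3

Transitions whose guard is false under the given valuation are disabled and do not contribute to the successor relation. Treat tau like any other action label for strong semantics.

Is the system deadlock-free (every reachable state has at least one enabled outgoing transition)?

Answer: DEADLOCK at state 3

Trace:
Reachable = {0,3,5,6}
  0: b→3  c→5  c→6  [deg 3]
  3: ∅  [deadlock]
  5: ∅  [deadlock]
  6: ∅  [deadlock]
Path to 3: b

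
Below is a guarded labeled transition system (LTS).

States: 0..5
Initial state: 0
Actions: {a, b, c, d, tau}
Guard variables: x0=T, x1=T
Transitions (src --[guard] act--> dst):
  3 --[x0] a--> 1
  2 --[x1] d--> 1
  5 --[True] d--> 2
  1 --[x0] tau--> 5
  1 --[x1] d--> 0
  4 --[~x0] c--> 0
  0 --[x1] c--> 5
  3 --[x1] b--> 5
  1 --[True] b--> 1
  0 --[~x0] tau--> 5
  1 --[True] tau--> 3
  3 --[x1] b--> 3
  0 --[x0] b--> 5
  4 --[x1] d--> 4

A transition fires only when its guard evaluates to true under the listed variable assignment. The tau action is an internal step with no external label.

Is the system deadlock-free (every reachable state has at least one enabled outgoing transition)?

R = {0,1,2,3,5}
  0: b→5  c→5  [2 out]
  1: b→1  d→0  tau→3  tau→5  [4 out]
  2: d→1  [1 out]
  3: a→1  b→3  b→5  [3 out]
  5: d→2  [1 out]

Answer: DEADLOCK-FREE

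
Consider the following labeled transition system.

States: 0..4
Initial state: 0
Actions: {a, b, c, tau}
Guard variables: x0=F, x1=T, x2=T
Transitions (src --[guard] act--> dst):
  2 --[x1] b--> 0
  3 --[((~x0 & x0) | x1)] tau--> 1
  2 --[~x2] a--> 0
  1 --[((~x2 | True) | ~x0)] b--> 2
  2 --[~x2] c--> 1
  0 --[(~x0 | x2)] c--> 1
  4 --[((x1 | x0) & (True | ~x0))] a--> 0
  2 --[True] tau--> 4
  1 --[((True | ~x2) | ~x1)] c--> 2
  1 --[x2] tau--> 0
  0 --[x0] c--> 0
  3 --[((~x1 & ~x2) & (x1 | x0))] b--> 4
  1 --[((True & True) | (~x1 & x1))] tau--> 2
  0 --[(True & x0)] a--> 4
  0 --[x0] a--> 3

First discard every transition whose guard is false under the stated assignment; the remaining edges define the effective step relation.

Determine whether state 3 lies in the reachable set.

9 transition(s) survive guard evaluation.
Layer 0: {0}
Layer 1: {1}  total {0,1}
Layer 2: {2}  total {0,1,2}
Layer 3: {4}  total {0,1,2,4}
Reach set: {0,1,2,4}

Answer: UNREACHABLE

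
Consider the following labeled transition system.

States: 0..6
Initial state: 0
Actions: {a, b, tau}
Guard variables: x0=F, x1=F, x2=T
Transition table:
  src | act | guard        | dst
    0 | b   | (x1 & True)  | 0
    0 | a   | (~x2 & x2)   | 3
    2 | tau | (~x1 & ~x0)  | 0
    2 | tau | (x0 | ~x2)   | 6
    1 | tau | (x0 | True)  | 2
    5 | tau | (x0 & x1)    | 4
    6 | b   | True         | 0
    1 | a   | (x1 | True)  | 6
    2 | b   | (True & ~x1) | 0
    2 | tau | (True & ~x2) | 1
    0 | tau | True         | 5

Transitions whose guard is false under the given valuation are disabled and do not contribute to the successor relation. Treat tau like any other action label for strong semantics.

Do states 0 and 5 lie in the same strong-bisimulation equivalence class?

Compute ~ classes (split until stable):
  π0 = {{0,1,2,3,4,5,6}}
  π1 = {{0},{1},{2},{3,4,5},{6}}
5 equivalence class(es) (converged in 2)
[0]={0}  [5]={3,4,5}

Answer: NOT BISIMILAR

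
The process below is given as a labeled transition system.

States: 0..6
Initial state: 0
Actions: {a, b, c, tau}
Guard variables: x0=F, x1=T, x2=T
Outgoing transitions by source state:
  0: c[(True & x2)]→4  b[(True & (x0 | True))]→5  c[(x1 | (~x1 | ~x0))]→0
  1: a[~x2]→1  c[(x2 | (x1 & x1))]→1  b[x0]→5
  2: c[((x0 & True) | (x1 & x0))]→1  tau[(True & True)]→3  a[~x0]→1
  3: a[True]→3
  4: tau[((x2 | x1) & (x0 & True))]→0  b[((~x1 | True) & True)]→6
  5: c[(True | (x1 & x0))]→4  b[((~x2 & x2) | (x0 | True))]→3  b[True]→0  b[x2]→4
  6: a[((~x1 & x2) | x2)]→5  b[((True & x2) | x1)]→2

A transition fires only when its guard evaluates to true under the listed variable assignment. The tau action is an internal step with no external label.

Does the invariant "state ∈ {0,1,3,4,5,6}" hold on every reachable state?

Allowed set {0,1,3,4,5,6}
Reachable = {0,1,2,3,4,5,6}
  0: ✓
  1: ✓
  2: VIOLATES
  3: ✓
  4: ✓
  5: ✓
  6: ✓
witness against invariant: c·b·b → 2

Answer: INVARIANT VIOLATED at state 2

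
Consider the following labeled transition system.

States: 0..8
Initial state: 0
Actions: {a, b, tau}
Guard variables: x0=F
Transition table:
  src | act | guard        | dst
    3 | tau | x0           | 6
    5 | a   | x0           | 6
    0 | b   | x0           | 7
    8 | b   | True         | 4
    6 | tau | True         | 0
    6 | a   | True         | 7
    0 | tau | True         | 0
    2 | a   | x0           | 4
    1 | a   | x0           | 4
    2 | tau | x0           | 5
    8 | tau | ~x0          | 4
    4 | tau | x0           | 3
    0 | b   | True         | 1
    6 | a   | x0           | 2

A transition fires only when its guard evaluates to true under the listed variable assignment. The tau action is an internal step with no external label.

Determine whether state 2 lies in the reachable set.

6 transition(s) survive guard evaluation.
depth 0: {0}
depth 1: {1}  now seen {0,1}
R = {0,1}

Answer: UNREACHABLE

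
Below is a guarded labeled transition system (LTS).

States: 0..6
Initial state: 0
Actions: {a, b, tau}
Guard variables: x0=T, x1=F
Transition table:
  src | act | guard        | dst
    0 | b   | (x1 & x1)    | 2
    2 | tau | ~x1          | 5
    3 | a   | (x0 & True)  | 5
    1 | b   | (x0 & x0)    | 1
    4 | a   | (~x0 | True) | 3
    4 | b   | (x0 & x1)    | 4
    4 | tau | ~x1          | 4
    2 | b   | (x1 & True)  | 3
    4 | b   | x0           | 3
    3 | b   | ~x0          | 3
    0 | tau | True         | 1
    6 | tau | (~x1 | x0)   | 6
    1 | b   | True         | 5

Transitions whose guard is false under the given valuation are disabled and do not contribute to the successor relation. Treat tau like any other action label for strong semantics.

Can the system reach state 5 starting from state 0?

9 transition(s) survive guard evaluation.
L0 = {0}
L1 = {1}  total {0,1}
L2 = {5}  total {0,1,5}
R = {0,1,5}
trace reaching 5: tau·b

Answer: REACHABLE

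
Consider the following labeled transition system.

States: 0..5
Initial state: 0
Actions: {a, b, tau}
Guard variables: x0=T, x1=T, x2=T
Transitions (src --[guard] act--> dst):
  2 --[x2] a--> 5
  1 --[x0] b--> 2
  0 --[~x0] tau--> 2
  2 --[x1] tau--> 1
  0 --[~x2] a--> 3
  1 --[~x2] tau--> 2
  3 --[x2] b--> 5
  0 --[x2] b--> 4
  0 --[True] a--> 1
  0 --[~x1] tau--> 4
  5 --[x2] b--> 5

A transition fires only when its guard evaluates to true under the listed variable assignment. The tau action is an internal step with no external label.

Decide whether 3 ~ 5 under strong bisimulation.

Refine partition for ~:
  round 0: {{0,1,2,3,4,5}}
  round 1: {{0},{1,3,5},{2},{4}}
  round 2: {{0},{1},{2},{3,5},{4}}
5 equivalence class(es) (converged in 3)
class of 3: {3,5}; class of 5: {3,5}

Answer: BISIMILAR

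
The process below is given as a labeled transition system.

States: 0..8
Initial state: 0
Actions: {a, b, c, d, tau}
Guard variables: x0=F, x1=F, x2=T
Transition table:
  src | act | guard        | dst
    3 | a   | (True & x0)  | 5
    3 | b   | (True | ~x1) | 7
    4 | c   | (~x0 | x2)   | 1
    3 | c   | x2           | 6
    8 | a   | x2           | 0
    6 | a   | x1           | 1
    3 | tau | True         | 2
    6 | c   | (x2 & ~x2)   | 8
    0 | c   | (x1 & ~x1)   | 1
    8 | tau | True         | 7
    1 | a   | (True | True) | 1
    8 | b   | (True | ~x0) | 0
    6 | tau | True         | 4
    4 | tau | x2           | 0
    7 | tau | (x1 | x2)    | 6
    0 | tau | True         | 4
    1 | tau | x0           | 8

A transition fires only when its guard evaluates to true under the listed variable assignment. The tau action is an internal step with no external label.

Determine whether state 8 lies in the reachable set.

12 transition(s) survive guard evaluation.
L0 = {0}
L1 = {4}  now seen {0,4}
L2 = {1}  now seen {0,1,4}
Reach set: {0,1,4}

Answer: UNREACHABLE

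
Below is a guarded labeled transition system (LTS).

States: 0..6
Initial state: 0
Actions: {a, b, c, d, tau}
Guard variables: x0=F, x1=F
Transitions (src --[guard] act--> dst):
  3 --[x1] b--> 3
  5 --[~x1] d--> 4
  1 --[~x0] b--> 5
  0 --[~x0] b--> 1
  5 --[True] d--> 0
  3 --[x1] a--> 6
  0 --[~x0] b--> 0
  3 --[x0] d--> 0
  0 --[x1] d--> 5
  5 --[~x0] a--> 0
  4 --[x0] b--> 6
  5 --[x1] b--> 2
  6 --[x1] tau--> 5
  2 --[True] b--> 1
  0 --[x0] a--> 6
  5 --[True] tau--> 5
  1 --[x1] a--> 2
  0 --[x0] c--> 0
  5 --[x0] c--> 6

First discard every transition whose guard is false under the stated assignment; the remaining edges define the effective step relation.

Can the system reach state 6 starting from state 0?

Answer: UNREACHABLE

Working:
8 transition(s) survive guard evaluation.
L0 = {0}
L1 = {1}  total {0,1}
L2 = {5}  total {0,1,5}
L3 = {4}  total {0,1,4,5}
Reachable = {0,1,4,5}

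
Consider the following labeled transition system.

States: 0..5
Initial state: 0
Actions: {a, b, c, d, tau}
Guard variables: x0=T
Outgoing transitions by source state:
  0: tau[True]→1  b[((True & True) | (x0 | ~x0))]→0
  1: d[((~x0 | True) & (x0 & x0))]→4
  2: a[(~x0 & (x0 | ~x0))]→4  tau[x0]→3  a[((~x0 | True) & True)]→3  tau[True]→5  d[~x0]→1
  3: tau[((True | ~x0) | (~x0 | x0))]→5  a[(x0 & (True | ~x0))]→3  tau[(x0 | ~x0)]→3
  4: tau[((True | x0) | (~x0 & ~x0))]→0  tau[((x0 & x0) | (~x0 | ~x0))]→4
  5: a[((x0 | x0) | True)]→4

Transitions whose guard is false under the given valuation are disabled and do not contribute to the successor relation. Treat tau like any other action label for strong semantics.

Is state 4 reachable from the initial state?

After dropping false guards: 12 live edges.
Layer 0: {0}
Layer 1: {1}  now seen {0,1}
Layer 2: {4}  now seen {0,1,4}
R = {0,1,4}
trace reaching 4: tau·d

Answer: REACHABLE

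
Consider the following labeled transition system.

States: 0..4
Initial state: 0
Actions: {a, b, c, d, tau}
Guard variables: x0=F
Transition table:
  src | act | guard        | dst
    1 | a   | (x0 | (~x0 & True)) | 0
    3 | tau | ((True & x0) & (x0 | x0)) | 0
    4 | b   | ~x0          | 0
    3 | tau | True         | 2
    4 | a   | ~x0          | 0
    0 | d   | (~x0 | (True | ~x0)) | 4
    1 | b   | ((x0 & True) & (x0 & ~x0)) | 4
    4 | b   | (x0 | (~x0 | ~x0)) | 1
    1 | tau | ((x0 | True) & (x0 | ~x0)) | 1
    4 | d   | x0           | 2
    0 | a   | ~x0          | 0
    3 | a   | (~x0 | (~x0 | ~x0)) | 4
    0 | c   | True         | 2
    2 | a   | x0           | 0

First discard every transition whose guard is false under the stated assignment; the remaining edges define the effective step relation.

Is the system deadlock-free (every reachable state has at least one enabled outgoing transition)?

Answer: DEADLOCK at state 2

Trace:
Reach set: {0,1,2,4}
  0: a→0  c→2  d→4  [3 out]
  1: a→0  tau→1  [2 out]
  2: ∅  [deadlock]
  4: a→0  b→0  b→1  [3 out]
witness 2: c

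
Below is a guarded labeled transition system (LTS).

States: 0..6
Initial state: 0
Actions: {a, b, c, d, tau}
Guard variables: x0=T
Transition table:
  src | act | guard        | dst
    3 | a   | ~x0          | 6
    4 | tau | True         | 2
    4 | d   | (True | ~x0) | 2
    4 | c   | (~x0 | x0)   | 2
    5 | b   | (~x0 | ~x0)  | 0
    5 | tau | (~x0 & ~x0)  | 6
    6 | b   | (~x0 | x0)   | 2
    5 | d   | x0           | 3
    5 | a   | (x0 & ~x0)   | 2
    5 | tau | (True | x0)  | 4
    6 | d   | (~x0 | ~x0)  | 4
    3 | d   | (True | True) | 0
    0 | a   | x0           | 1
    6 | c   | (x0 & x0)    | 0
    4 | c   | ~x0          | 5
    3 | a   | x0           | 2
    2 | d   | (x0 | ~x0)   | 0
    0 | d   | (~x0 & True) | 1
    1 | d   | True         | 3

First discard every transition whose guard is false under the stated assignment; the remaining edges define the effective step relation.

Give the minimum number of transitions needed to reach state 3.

Answer: 2

Trace:
BFS to 3:
  Layer 0: {0}
  Layer 1: {1}
  Layer 2: {3}
3 enters at depth 2; path a·d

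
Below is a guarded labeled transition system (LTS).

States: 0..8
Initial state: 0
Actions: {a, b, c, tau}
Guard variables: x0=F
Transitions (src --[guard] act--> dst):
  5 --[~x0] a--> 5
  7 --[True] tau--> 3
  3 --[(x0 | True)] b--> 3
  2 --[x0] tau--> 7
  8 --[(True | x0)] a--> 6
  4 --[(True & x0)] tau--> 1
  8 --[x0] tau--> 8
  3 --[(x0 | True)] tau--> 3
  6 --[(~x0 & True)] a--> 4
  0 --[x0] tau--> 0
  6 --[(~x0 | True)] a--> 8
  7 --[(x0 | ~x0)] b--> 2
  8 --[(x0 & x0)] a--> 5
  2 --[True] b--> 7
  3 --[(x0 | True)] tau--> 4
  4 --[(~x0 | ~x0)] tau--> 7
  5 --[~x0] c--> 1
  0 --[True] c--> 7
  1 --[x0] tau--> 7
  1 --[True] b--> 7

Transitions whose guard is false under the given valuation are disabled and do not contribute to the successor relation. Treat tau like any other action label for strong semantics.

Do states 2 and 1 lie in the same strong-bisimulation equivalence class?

Answer: BISIMILAR

Analysis:
Bisimulation quotient by refinement:
  π0 = {{0,1,2,3,4,5,6,7,8}}
  π1 = {{0},{1,2},{3,7},{4},{5},{6,8}}
  π2 = {{0},{1,2},{3},{4},{5},{6},{7},{8}}
stable after 3 split(s): 8 block(s)
[2]={1,2}  [1]={1,2}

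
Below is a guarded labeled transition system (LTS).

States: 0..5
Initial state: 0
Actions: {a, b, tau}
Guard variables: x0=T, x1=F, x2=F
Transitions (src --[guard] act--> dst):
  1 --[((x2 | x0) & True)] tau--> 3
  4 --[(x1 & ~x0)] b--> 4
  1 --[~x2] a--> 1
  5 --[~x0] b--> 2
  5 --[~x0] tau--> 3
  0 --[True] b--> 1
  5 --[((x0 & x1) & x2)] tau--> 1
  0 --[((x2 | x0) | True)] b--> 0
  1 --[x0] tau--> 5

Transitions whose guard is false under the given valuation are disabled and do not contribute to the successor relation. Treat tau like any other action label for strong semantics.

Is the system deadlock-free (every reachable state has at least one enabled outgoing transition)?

R = {0,1,3,5}
  0: b→0  b→1  [2 out]
  1: a→1  tau→3  tau→5  [3 out]
  3: ∅  [STUCK]
  5: ∅  [STUCK]
Path to 3: b·tau

Answer: DEADLOCK at state 3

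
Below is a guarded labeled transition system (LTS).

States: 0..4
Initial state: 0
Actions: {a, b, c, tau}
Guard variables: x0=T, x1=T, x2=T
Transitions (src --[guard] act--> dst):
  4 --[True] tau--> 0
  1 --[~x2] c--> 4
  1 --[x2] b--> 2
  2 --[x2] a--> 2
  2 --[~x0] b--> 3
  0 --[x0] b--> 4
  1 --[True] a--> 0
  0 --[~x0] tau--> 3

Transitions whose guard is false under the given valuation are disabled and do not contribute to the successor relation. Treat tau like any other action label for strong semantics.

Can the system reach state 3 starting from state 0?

Guard filter leaves 5 enabled edge(s).
Layer 0: {0}
Layer 1: {4}  now seen {0,4}
Reach set: {0,4}

Answer: UNREACHABLE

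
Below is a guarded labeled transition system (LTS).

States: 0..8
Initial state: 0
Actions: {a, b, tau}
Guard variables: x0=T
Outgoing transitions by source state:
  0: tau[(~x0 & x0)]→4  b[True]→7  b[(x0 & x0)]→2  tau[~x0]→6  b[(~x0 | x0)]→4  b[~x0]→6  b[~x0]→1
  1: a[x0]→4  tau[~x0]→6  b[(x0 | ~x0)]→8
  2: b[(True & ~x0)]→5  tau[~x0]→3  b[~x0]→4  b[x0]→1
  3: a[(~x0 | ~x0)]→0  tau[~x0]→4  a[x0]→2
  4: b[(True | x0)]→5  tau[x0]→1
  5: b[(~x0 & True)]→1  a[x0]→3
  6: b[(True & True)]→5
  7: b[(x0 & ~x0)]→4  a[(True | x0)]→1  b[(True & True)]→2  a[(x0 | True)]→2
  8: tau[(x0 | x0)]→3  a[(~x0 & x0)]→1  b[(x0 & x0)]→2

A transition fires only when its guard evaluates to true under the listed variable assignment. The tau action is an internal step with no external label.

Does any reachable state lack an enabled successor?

Answer: DEADLOCK-FREE

Trace:
Reach set: {0,1,2,3,4,5,7,8}
  0: b→2  b→4  b→7  [deg 3]
  1: a→4  b→8  [deg 2]
  2: b→1  [deg 1]
  3: a→2  [deg 1]
  4: b→5  tau→1  [deg 2]
  5: a→3  [deg 1]
  7: a→1  a→2  b→2  [deg 3]
  8: b→2  tau→3  [deg 2]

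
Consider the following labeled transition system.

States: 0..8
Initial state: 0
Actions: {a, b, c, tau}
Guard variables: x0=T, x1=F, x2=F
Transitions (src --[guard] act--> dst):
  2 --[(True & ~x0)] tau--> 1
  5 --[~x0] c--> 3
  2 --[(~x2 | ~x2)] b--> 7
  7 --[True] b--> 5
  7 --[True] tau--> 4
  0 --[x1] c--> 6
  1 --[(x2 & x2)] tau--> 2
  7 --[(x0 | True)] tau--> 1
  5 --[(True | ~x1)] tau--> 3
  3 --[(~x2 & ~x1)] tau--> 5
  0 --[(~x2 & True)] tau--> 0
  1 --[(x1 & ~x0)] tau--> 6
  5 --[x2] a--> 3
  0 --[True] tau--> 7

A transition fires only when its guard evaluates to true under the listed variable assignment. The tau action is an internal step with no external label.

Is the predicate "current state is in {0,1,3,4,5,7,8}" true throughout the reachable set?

Answer: INVARIANT HOLDS

Working:
Allowed set {0,1,3,4,5,7,8}
R = {0,1,3,4,5,7}
  0: ✓
  1: ✓
  3: ✓
  4: ✓
  5: ✓
  7: ✓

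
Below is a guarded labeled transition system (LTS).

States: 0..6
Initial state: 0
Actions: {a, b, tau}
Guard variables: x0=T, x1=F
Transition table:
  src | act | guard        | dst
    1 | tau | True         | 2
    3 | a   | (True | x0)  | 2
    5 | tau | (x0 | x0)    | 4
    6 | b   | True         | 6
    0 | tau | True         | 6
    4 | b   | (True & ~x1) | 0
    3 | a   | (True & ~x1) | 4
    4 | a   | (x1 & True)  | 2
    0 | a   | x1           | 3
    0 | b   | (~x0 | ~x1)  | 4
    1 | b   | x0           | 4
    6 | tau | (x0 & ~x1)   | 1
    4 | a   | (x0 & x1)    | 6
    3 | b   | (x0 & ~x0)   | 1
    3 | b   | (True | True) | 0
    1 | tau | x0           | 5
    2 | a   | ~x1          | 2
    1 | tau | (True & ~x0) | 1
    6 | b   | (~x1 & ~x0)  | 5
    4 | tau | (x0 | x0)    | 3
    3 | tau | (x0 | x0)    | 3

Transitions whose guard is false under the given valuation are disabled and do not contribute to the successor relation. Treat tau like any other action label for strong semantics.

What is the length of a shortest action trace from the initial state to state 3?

Answer: 2

Analysis:
Breadth-first toward 3:
  Layer 0: {0}
  Layer 1: {4,6}
  Layer 2: {1,3}
first hit 3 at d=2 via b·tau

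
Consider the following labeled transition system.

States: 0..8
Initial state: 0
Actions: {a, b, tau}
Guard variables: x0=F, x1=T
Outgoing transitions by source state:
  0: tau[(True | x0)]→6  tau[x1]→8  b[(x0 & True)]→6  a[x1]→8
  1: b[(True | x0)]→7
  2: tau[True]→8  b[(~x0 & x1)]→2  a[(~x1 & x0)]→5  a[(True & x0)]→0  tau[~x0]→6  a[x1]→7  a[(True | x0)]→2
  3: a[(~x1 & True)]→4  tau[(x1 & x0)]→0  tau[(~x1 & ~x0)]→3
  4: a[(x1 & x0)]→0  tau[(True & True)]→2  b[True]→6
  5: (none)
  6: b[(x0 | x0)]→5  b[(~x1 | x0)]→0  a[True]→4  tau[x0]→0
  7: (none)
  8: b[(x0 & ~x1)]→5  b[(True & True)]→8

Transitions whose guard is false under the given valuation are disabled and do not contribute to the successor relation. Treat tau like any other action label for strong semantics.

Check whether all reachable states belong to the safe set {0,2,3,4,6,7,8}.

Answer: INVARIANT HOLDS

Working:
Safe = {0,2,3,4,6,7,8}
R = {0,2,4,6,7,8}
  0: ✓
  2: ✓
  4: ✓
  6: ✓
  7: ✓
  8: ✓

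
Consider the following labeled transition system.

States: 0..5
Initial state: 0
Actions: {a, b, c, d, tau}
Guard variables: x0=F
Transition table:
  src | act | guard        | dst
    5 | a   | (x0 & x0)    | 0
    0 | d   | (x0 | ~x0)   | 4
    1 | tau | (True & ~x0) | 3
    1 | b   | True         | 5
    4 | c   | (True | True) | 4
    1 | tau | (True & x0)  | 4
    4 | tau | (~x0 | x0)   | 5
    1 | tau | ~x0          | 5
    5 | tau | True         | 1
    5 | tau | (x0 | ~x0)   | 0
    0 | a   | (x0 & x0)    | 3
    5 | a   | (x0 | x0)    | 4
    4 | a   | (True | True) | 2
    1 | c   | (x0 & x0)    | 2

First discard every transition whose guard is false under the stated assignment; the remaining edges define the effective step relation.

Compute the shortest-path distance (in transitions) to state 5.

Answer: 2

Working:
BFS to 5:
  depth 0: {0}
  depth 1: {4}
  depth 2: {2,5}
depth(5)=2, e.g. d·tau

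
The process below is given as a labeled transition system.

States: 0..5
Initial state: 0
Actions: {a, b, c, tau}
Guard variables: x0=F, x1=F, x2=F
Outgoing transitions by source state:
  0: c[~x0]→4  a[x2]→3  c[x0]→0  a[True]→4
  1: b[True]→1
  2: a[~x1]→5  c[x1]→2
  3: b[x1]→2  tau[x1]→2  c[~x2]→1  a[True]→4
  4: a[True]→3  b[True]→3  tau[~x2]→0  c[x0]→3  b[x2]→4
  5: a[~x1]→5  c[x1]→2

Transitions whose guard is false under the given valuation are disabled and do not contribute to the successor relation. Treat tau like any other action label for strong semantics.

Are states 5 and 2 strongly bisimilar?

Compute ~ classes (split until stable):
  round 0: {{0,1,2,3,4,5}}
  round 1: {{0,3},{1},{2,5},{4}}
  round 2: {{0},{1},{2,5},{3},{4}}
Fixed point at round 3; 5 class(es).
class of 5: {2,5}; class of 2: {2,5}

Answer: BISIMILAR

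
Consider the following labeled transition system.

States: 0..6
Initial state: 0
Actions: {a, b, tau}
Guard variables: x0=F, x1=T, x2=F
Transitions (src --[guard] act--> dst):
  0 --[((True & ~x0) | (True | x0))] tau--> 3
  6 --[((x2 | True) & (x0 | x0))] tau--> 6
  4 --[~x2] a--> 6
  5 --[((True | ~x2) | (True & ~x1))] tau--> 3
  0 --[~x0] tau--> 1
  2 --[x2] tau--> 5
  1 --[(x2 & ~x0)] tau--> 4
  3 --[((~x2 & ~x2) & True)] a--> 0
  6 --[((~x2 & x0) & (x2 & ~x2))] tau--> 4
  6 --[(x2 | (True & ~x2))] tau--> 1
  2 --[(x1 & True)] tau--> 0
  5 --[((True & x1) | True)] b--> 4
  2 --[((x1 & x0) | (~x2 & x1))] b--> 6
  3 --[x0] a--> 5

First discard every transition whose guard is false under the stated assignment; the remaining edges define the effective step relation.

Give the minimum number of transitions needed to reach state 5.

Answer: UNREACHABLE

Analysis:
Breadth-first toward 5:
  Layer 0: {0}
  Layer 1: {1,3}
5 never appears.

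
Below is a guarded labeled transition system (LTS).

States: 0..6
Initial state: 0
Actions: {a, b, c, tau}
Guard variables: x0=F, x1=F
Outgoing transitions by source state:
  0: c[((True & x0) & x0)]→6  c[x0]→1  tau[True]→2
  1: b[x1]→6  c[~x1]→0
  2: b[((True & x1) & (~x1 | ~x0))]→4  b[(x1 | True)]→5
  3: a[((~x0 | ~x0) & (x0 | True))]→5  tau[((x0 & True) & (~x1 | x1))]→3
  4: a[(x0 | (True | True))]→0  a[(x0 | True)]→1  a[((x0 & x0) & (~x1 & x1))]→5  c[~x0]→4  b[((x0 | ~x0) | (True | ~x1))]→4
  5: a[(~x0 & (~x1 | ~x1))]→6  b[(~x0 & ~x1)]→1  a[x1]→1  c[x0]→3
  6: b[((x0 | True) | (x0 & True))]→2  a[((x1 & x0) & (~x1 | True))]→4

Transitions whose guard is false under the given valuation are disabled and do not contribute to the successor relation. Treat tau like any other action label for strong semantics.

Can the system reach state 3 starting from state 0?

After dropping false guards: 11 live edges.
Layer 0: {0}
Layer 1: {2}  cumulative {0,2}
Layer 2: {5}  cumulative {0,2,5}
Layer 3: {1,6}  cumulative {0,1,2,5,6}
R = {0,1,2,5,6}

Answer: UNREACHABLE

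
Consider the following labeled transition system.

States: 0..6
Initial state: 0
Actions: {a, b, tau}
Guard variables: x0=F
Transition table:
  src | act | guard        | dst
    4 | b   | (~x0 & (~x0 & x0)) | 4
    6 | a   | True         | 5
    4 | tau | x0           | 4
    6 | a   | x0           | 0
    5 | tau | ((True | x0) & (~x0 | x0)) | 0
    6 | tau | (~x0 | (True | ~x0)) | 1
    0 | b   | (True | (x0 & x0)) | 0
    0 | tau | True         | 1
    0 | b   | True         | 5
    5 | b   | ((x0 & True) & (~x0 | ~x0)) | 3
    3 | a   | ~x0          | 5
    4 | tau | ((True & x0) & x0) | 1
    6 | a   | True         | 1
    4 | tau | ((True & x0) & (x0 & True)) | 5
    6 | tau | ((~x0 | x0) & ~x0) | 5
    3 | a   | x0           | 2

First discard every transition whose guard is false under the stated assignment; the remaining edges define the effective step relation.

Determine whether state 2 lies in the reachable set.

Answer: UNREACHABLE

Working:
Guard filter leaves 9 enabled edge(s).
depth 0: {0}
depth 1: {1,5}  cumulative {0,1,5}
Reachable = {0,1,5}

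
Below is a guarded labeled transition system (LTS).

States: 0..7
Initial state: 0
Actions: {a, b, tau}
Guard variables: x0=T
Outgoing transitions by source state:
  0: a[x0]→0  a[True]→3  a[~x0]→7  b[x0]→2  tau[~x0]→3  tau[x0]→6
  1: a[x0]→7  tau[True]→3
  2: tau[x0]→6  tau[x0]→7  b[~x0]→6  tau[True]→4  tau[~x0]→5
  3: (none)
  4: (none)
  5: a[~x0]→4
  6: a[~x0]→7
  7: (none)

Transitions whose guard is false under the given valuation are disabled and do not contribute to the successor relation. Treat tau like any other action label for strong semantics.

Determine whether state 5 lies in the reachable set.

After dropping false guards: 9 live edges.
depth 0: {0}
depth 1: {2,3,6}  cumulative {0,2,3,6}
depth 2: {4,7}  cumulative {0,2,3,4,6,7}
R = {0,2,3,4,6,7}

Answer: UNREACHABLE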